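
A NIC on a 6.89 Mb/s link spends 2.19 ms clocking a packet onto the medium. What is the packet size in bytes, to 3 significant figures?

1890 bytes

L = R × t_tx = 6890000 b/s × 0.00219 s = 15089.1 bits.
In bytes: 15089.1 / 8 = 1890 bytes.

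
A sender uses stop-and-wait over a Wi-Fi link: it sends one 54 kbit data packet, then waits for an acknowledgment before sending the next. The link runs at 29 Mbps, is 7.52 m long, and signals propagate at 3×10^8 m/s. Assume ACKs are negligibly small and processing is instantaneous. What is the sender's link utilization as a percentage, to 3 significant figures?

100 %

t_tx = L/R = 54000/29000000 = 0.00186207 s.
t_prop = 7.52/300000000 = 2.50667e-08 s; RTT = 5.01333e-08 s.
Cycle = t_tx + RTT = 0.00186212 s.
Utilization = t_tx / cycle = 0.00186207/0.00186212 = 100 %.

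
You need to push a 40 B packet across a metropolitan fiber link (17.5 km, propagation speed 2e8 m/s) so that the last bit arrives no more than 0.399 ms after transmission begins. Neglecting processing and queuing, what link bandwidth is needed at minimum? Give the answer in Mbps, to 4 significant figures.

1.027 Mbps

L = 320 bits.
Propagation delay = 17500 / 200000000 = 0.0875 ms.
Transmission budget = 0.399 − 0.0875 = 0.3115 ms.
R ≥ L / t_tx = 320 bits / 0.0003115 s = 1.027 Mbps.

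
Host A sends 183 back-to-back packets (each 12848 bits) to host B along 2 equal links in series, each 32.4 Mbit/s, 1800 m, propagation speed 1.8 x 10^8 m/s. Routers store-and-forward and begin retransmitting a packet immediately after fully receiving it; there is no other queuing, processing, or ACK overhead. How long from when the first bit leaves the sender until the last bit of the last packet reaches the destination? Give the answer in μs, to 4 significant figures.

Per-hop transmission t_tx = L/R = 12848/32400000 = 396.543 μs.
Per-hop propagation t_prop = 1800/180000000 = 10 μs.
Pipeline fill: first packet needs 2·t_tx to clear all hops; remaining 182 packets each add one t_tx.
Total = (2+183-1)·t_tx + 2·t_prop = 184·396.543 + 2·10 = 72980 μs.

72980 μs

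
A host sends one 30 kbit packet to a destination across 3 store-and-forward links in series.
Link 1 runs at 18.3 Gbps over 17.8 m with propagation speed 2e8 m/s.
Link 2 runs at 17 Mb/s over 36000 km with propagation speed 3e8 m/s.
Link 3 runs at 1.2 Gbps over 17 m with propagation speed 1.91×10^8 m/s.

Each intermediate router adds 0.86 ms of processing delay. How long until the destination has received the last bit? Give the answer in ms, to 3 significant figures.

124 ms

L = 30000 bits.
Transmission delays (L/R per hop): 0.00163934, 1.76471, 0.025 ms; sum = 1.79135 ms.
Propagation delays (d/s per hop): 8.9e-05, 120, 8.90052e-05 ms; sum = 120 ms.
Processing at 2 router(s): 2 × 0.86 ms = 1.72 ms.
End-to-end = 124 ms.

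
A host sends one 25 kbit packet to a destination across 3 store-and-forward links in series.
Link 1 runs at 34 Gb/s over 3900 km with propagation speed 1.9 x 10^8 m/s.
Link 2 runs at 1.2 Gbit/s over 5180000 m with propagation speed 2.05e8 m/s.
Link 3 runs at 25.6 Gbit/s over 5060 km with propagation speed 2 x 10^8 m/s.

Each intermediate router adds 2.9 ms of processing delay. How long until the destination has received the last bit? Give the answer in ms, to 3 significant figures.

L = 25000 bits.
Transmission delays (L/R per hop): 0.000735294, 0.0208333, 0.000976563 ms; sum = 0.0225452 ms.
Propagation delays (d/s per hop): 20.5263, 25.2683, 25.3 ms; sum = 71.0946 ms.
Processing at 2 router(s): 2 × 2.9 ms = 5.8 ms.
End-to-end = 76.9 ms.

76.9 ms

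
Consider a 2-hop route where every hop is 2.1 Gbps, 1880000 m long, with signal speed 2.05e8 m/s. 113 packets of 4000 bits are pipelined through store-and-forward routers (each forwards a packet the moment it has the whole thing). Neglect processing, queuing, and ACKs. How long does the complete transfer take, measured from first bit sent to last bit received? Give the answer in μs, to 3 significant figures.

Per-hop transmission t_tx = L/R = 4000/2100000000 = 1.90476 μs.
Per-hop propagation t_prop = 1880000/2.05e+08 = 9170.73 μs.
Pipeline fill: first packet needs 2·t_tx to clear all hops; remaining 112 packets each add one t_tx.
Total = (2+113-1)·t_tx + 2·t_prop = 114·1.90476 + 2·9170.73 = 18600 μs.

18600 μs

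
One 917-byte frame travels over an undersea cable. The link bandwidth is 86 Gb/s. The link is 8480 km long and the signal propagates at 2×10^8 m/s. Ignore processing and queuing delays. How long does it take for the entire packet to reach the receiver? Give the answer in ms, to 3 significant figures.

L = 917 × 8 = 7336 bits.
Transmission delay = L/R = 7336 / 86000000000 = 8.53023e-05 ms.
Propagation delay = d/s = 8480000 m / 200000000 m/s = 42.4 ms.
Total = 42.4 ms.

42.4 ms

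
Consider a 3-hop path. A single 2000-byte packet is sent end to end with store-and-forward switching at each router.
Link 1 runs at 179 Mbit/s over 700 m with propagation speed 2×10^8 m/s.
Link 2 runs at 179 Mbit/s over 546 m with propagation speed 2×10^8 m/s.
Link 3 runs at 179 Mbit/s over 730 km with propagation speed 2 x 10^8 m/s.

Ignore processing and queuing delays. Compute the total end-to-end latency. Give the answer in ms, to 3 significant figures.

L = 2000 × 8 = 16000 bits.
Transmission delay per hop = L/R = 16000/179000000 = 0.0893855 ms; 3 hops → 0.268156 ms.
Propagation delays (d/s per hop): 0.0035, 0.00273, 3.65 ms; sum = 3.65623 ms.
End-to-end = 3.92 ms.

3.92 ms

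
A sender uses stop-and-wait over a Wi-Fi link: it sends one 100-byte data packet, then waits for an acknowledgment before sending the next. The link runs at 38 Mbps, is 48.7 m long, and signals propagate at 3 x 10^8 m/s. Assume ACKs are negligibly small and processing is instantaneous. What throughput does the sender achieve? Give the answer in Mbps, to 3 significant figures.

t_tx = L/R = 800/38000000 = 2.10526e-05 s.
t_prop = 48.7/300000000 = 1.62333e-07 s; RTT = 3.24667e-07 s.
Cycle = t_tx + RTT = 2.13773e-05 s.
Throughput = L / cycle = 800 / 2.13773e-05 = 37.4 Mbps.

37.4 Mbps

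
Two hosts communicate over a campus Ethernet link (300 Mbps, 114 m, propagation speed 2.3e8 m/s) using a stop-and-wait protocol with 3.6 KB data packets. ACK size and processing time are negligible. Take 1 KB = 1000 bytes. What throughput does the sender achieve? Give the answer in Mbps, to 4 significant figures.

296.9 Mbps

t_tx = L/R = 28800/300000000 = 9.6e-05 s.
t_prop = 114/2.3e+08 = 4.95652e-07 s; RTT = 9.91304e-07 s.
Cycle = t_tx + RTT = 9.69913e-05 s.
Throughput = L / cycle = 28800 / 9.69913e-05 = 296.9 Mbps.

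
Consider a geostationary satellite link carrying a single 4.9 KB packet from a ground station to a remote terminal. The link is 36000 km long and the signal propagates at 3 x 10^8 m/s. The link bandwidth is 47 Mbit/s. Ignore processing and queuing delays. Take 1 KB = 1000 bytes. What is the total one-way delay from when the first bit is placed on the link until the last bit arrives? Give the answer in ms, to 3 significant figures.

121 ms

L = 39200 bits.
Transmission delay = L/R = 39200 / 47000000 = 0.834043 ms.
Propagation delay = d/s = 36000000 m / 300000000 m/s = 120 ms.
Total = 121 ms.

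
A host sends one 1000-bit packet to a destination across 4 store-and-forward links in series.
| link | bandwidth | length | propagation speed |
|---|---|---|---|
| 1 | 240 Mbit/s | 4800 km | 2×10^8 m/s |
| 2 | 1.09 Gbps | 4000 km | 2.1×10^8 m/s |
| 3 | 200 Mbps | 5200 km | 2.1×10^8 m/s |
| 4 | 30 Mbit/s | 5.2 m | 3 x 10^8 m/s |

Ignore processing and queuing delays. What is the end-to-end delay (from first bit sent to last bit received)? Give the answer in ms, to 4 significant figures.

Transmission delays (L/R per hop): 0.00416667, 0.000917431, 0.005, 0.0333333 ms; sum = 0.0434174 ms.
Propagation delays (d/s per hop): 24, 19.0476, 24.7619, 1.73333e-05 ms; sum = 67.8095 ms.
End-to-end = 67.85 ms.

67.85 ms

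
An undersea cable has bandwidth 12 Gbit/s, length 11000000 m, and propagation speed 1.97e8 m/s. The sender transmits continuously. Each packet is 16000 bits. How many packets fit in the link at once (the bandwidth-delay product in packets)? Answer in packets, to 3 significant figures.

Propagation delay = 11000000 / 197000000 = 0.0558376 s.
BDP = R × t_prop = 12000000000 × 0.0558376 = 670051000 bits.
In packets of 16000 bits: 41900 packets.

41900 packets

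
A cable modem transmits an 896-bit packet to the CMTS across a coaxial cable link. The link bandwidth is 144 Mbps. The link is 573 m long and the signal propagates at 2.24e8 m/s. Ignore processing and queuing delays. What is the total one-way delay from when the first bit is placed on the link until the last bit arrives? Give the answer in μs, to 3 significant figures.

8.78 μs

Transmission delay = L/R = 896 / 144000000 = 6.22222 μs.
Propagation delay = d/s = 573 m / 2.24e+08 m/s = 2.55804 μs.
Total = 8.78 μs.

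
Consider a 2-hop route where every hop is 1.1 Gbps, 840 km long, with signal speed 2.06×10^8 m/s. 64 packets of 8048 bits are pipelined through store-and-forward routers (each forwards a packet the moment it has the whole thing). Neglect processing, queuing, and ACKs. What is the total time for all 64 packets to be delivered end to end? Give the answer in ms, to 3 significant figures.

8.63 ms

Per-hop transmission t_tx = L/R = 8048/1100000000 = 0.00731636 ms.
Per-hop propagation t_prop = 840000/206000000 = 4.07767 ms.
Pipeline fill: first packet needs 2·t_tx to clear all hops; remaining 63 packets each add one t_tx.
Total = (2+64-1)·t_tx + 2·t_prop = 65·0.00731636 + 2·4.07767 = 8.63 ms.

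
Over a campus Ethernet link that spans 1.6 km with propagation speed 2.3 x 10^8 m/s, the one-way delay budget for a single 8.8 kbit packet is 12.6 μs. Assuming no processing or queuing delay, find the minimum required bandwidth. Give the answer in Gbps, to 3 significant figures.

Propagation delay = 1600 / 2.3e+08 = 6.95652 μs.
Transmission budget = 12.6 − 6.95652 = 5.64348 μs.
R ≥ L / t_tx = 8800 bits / 5.64348e-06 s = 1.56 Gbps.

1.56 Gbps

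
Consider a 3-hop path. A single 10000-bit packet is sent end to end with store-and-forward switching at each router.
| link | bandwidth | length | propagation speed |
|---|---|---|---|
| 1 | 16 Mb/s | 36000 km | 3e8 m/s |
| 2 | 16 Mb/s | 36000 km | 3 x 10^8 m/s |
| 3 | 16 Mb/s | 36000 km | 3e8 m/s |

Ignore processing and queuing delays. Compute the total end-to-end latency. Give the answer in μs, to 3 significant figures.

Transmission delay per hop = L/R = 10000/16000000 = 625 μs; 3 hops → 1875 μs.
Propagation delays (d/s per hop): 120000, 120000, 120000 μs; sum = 360000 μs.
End-to-end = 362000 μs.

362000 μs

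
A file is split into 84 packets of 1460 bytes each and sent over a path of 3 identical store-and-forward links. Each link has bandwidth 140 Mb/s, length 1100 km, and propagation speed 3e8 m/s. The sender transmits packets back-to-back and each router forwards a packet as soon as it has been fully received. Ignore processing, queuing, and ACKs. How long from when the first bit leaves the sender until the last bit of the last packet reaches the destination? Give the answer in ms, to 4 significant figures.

18.17 ms

Per-hop transmission t_tx = L/R = 11680/140000000 = 0.0834286 ms.
Per-hop propagation t_prop = 1100000/300000000 = 3.66667 ms.
Pipeline fill: first packet needs 3·t_tx to clear all hops; remaining 83 packets each add one t_tx.
Total = (3+84-1)·t_tx + 3·t_prop = 86·0.0834286 + 3·3.66667 = 18.17 ms.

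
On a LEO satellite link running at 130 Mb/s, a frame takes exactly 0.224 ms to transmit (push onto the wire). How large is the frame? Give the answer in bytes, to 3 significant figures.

3640 bytes

L = R × t_tx = 130000000 b/s × 0.000224 s = 29120 bits.
In bytes: 29120 / 8 = 3640 bytes.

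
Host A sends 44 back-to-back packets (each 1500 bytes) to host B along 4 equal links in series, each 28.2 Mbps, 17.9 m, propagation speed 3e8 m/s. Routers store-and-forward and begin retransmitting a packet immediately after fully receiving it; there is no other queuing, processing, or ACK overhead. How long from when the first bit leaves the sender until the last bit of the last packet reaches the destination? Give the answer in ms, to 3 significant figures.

Per-hop transmission t_tx = L/R = 12000/28200000 = 0.425532 ms.
Per-hop propagation t_prop = 17.9/300000000 = 5.96667e-05 ms.
Pipeline fill: first packet needs 4·t_tx to clear all hops; remaining 43 packets each add one t_tx.
Total = (4+44-1)·t_tx + 4·t_prop = 47·0.425532 + 4·5.96667e-05 = 20.0 ms.

20.0 ms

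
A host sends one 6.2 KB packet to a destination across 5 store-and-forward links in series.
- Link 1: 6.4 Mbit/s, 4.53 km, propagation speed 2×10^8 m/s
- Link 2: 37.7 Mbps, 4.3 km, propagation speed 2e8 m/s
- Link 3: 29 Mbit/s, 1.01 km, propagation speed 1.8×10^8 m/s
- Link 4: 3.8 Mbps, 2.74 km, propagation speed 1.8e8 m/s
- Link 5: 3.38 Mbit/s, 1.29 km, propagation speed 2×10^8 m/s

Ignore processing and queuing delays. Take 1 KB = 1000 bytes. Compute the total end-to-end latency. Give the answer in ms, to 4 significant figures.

L = 49600 bits.
Transmission delays (L/R per hop): 7.75, 1.31565, 1.71034, 13.0526, 14.6746 ms; sum = 38.5032 ms.
Propagation delays (d/s per hop): 0.02265, 0.0215, 0.00561111, 0.0152222, 0.00645 ms; sum = 0.0714333 ms.
End-to-end = 38.57 ms.

38.57 ms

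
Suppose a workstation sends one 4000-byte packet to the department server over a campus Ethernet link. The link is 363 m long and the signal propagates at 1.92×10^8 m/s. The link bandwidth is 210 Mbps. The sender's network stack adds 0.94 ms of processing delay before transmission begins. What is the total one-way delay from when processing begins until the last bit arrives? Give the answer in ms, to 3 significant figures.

L = 4000 × 8 = 32000 bits.
Transmission delay = L/R = 32000 / 210000000 = 0.152381 ms.
Propagation delay = d/s = 363 m / 192000000 m/s = 0.00189063 ms.
Plus processing delay 0.94 ms = 0.94 ms.
Total = 1.09 ms.

1.09 ms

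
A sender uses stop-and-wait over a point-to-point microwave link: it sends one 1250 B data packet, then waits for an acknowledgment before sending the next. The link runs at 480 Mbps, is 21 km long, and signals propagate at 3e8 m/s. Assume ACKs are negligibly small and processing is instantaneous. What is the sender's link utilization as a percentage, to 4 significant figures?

t_tx = L/R = 10000/480000000 = 2.08333e-05 s.
t_prop = 21000/300000000 = 7e-05 s; RTT = 0.00014 s.
Cycle = t_tx + RTT = 0.000160833 s.
Utilization = t_tx / cycle = 2.08333e-05/0.000160833 = 12.95 %.

12.95 %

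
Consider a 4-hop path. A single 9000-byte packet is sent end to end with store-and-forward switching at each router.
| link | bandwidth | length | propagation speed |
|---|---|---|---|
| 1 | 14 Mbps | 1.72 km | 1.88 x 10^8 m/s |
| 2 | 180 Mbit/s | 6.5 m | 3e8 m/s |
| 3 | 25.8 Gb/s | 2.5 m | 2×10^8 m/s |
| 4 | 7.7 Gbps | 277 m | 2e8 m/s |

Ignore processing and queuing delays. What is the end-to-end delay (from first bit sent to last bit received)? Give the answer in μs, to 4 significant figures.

L = 9000 × 8 = 72000 bits.
Transmission delays (L/R per hop): 5142.86, 400, 2.7907, 9.35065 μs; sum = 5555 μs.
Propagation delays (d/s per hop): 9.14894, 0.0216667, 0.0125, 1.385 μs; sum = 10.5681 μs.
End-to-end = 5566 μs.

5566 μs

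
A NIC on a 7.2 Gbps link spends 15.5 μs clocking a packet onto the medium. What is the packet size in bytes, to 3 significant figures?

14000 bytes

L = R × t_tx = 7200000000 b/s × 1.55e-05 s = 111600 bits.
In bytes: 111600 / 8 = 14000 bytes.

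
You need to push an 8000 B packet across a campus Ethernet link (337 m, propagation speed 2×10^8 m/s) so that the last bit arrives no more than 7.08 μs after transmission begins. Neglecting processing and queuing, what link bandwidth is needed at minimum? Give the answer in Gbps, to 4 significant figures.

L = 64000 bits.
Propagation delay = 337 / 200000000 = 1.685 μs.
Transmission budget = 7.08 − 1.685 = 5.395 μs.
R ≥ L / t_tx = 64000 bits / 5.395e-06 s = 11.86 Gbps.

11.86 Gbps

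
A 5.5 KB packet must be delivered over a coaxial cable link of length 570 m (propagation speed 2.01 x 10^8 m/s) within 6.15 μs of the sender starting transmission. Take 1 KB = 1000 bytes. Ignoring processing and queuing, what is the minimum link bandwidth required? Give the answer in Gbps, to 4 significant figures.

13.28 Gbps

L = 44000 bits.
Propagation delay = 570 / 2.01e+08 = 2.83582 μs.
Transmission budget = 6.15 − 2.83582 = 3.31418 μs.
R ≥ L / t_tx = 44000 bits / 3.31418e-06 s = 13.28 Gbps.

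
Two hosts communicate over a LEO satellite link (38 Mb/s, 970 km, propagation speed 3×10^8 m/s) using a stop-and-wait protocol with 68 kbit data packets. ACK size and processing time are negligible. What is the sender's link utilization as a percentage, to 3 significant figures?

t_tx = L/R = 68000/38000000 = 0.00178947 s.
t_prop = 970000/300000000 = 0.00323333 s; RTT = 0.00646667 s.
Cycle = t_tx + RTT = 0.00825614 s.
Utilization = t_tx / cycle = 0.00178947/0.00825614 = 21.7 %.

21.7 %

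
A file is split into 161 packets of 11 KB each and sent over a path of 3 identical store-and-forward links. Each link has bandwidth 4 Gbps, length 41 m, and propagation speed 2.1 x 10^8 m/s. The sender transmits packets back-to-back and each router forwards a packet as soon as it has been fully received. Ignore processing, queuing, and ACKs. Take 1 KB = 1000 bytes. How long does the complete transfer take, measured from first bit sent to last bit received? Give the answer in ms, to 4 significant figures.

3.587 ms

Per-hop transmission t_tx = L/R = 88000/4000000000 = 0.022 ms.
Per-hop propagation t_prop = 41/210000000 = 0.000195238 ms.
Pipeline fill: first packet needs 3·t_tx to clear all hops; remaining 160 packets each add one t_tx.
Total = (3+161-1)·t_tx + 3·t_prop = 163·0.022 + 3·0.000195238 = 3.587 ms.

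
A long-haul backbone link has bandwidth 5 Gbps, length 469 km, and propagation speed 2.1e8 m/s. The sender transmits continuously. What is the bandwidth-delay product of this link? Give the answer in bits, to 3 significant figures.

11200000 bits

Propagation delay = 469000 / 210000000 = 0.00223333 s.
BDP = R × t_prop = 5000000000 × 0.00223333 = 11166700 bits.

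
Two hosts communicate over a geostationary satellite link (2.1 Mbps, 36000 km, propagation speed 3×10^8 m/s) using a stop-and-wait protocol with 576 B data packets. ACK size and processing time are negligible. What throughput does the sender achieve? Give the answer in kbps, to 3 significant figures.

t_tx = L/R = 4608/2100000 = 0.00219429 s.
t_prop = 36000000/300000000 = 0.12 s; RTT = 0.24 s.
Cycle = t_tx + RTT = 0.242194 s.
Throughput = L / cycle = 4608 / 0.242194 = 19.0 kbps.

19.0 kbps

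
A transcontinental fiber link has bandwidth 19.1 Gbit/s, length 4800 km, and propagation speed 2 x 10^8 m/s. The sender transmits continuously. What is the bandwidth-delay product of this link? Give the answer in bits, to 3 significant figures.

Propagation delay = 4800000 / 200000000 = 0.024 s.
BDP = R × t_prop = 19100000000 × 0.024 = 458400000 bits.

458000000 bits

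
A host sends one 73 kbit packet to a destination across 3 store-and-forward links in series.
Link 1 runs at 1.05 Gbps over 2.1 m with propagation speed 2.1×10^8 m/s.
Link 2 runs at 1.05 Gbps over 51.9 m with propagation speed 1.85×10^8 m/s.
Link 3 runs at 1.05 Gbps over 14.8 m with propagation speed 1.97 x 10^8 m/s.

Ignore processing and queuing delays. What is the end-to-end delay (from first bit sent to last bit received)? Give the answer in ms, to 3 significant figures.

L = 73000 bits.
Transmission delay per hop = L/R = 73000/1050000000 = 0.0695238 ms; 3 hops → 0.208571 ms.
Propagation delays (d/s per hop): 1e-05, 0.000280541, 7.51269e-05 ms; sum = 0.000365667 ms.
End-to-end = 0.209 ms.

0.209 ms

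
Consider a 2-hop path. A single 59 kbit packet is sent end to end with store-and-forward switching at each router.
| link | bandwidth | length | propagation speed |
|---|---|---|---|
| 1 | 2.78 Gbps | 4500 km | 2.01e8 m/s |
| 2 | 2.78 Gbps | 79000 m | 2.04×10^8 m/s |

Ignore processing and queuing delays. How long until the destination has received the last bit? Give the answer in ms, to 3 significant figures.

L = 59000 bits.
Transmission delay per hop = L/R = 59000/2780000000 = 0.021223 ms; 2 hops → 0.042446 ms.
Propagation delays (d/s per hop): 22.3881, 0.387255 ms; sum = 22.7753 ms.
End-to-end = 22.8 ms.

22.8 ms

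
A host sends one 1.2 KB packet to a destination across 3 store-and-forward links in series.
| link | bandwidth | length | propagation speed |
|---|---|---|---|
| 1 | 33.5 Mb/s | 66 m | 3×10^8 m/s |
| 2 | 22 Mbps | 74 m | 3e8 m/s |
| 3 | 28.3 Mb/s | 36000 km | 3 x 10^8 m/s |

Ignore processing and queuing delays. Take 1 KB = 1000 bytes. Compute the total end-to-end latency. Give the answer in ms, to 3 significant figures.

L = 9600 bits.
Transmission delays (L/R per hop): 0.286567, 0.436364, 0.339223 ms; sum = 1.06215 ms.
Propagation delays (d/s per hop): 0.00022, 0.000246667, 120 ms; sum = 120 ms.
End-to-end = 121 ms.

121 ms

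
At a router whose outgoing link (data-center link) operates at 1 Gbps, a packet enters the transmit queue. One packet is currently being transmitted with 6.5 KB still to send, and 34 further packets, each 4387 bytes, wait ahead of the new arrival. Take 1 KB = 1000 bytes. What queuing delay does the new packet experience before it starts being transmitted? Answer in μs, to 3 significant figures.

1250 μs

Each queued packet: L/R = 35096/1000000000 = 35.096 μs.
34 queued → 1193.26 μs.
Plus remaining 52000 bits of current packet: 52 μs.
Queuing delay = 1250 μs.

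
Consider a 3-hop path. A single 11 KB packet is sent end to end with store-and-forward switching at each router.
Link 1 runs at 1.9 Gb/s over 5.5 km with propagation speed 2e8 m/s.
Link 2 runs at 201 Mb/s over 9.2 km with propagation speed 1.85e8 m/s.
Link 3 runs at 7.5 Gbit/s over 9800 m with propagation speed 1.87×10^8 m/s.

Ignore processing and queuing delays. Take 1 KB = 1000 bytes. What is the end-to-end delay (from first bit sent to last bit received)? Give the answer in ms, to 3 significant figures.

L = 88000 bits.
Transmission delays (L/R per hop): 0.0463158, 0.437811, 0.0117333 ms; sum = 0.49586 ms.
Propagation delays (d/s per hop): 0.0275, 0.0497297, 0.0524064 ms; sum = 0.129636 ms.
End-to-end = 0.625 ms.

0.625 ms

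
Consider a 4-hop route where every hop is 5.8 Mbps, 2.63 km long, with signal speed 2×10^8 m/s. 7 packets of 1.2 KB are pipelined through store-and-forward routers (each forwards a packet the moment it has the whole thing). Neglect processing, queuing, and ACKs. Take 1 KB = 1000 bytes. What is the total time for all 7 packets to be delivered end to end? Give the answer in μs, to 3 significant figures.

16600 μs

Per-hop transmission t_tx = L/R = 9600/5800000 = 1655.17 μs.
Per-hop propagation t_prop = 2630/200000000 = 13.15 μs.
Pipeline fill: first packet needs 4·t_tx to clear all hops; remaining 6 packets each add one t_tx.
Total = (4+7-1)·t_tx + 4·t_prop = 10·1655.17 + 4·13.15 = 16600 μs.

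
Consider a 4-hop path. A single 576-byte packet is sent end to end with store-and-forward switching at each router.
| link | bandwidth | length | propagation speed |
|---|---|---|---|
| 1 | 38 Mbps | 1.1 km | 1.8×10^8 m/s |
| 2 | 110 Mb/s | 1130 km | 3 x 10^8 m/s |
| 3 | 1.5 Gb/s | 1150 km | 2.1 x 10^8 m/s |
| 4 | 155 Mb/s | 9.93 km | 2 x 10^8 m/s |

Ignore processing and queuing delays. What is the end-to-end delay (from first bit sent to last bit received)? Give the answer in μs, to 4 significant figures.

9495 μs

L = 576 × 8 = 4608 bits.
Transmission delays (L/R per hop): 121.263, 41.8909, 3.072, 29.729 μs; sum = 195.955 μs.
Propagation delays (d/s per hop): 6.11111, 3766.67, 5476.19, 49.65 μs; sum = 9298.62 μs.
End-to-end = 9495 μs.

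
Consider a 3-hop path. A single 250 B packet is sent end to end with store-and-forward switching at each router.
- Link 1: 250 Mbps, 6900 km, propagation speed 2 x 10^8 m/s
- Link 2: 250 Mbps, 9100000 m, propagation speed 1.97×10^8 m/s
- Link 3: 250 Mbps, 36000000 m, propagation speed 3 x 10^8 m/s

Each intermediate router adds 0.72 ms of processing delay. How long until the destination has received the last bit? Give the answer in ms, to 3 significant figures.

202 ms

L = 250 × 8 = 2000 bits.
Transmission delay per hop = L/R = 2000/250000000 = 0.008 ms; 3 hops → 0.024 ms.
Propagation delays (d/s per hop): 34.5, 46.1929, 120 ms; sum = 200.693 ms.
Processing at 2 router(s): 2 × 0.72 ms = 1.44 ms.
End-to-end = 202 ms.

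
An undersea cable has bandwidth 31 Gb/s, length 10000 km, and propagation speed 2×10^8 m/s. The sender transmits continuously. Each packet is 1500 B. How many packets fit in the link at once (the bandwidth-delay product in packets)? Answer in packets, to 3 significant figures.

129000 packets

Propagation delay = 10000000 / 200000000 = 0.05 s.
BDP = R × t_prop = 31000000000 × 0.05 = 1550000000 bits.
In packets of 12000 bits: 129000 packets.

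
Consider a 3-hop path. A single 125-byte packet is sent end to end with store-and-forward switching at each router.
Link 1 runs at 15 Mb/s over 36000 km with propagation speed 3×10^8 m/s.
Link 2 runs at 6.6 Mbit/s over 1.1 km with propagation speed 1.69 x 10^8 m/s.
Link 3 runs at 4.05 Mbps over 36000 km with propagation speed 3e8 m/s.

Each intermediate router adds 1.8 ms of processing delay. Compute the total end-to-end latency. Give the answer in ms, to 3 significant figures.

244 ms

L = 125 × 8 = 1000 bits.
Transmission delays (L/R per hop): 0.0666667, 0.151515, 0.246914 ms; sum = 0.465095 ms.
Propagation delays (d/s per hop): 120, 0.00650888, 120 ms; sum = 240.007 ms.
Processing at 2 router(s): 2 × 1.8 ms = 3.6 ms.
End-to-end = 244 ms.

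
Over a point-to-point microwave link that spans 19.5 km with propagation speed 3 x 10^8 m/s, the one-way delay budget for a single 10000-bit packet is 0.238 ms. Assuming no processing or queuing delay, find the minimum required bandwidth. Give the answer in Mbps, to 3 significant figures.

Propagation delay = 19500 / 300000000 = 0.065 ms.
Transmission budget = 0.238 − 0.065 = 0.173 ms.
R ≥ L / t_tx = 10000 bits / 0.000173 s = 57.8 Mbps.

57.8 Mbps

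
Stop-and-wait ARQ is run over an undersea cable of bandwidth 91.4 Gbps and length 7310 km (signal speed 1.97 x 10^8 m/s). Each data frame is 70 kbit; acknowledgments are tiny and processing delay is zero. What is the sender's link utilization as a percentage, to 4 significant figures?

t_tx = L/R = 70000/91400000000 = 7.65864e-07 s.
t_prop = 7310000/197000000 = 0.0371066 s; RTT = 0.0742132 s.
Cycle = t_tx + RTT = 0.074214 s.
Utilization = t_tx / cycle = 7.65864e-07/0.074214 = 0.001032 %.

0.001032 %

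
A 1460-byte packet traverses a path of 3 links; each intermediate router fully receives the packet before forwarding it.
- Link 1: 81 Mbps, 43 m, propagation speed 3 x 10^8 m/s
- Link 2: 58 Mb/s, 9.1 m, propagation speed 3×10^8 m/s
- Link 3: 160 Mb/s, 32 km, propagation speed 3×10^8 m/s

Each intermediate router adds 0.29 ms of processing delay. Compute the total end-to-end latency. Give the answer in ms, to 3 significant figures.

1.11 ms

L = 1460 × 8 = 11680 bits.
Transmission delays (L/R per hop): 0.144198, 0.201379, 0.073 ms; sum = 0.418577 ms.
Propagation delays (d/s per hop): 0.000143333, 3.03333e-05, 0.106667 ms; sum = 0.10684 ms.
Processing at 2 router(s): 2 × 0.29 ms = 0.58 ms.
End-to-end = 1.11 ms.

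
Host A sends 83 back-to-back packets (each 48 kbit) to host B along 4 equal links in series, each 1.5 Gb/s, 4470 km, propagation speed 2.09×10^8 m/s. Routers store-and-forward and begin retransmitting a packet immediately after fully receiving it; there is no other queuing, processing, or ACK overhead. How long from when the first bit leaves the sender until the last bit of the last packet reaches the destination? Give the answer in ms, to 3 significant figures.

88.3 ms

Per-hop transmission t_tx = L/R = 48000/1500000000 = 0.032 ms.
Per-hop propagation t_prop = 4470000/209000000 = 21.3876 ms.
Pipeline fill: first packet needs 4·t_tx to clear all hops; remaining 82 packets each add one t_tx.
Total = (4+83-1)·t_tx + 4·t_prop = 86·0.032 + 4·21.3876 = 88.3 ms.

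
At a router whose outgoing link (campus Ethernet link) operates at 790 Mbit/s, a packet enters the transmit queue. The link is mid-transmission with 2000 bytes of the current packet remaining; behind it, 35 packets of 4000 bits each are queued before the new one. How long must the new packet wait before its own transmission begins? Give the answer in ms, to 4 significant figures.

Each queued packet: L/R = 4000/790000000 = 0.00506329 ms.
35 queued → 0.177215 ms.
Plus remaining 16000 bits of current packet: 0.0202532 ms.
Queuing delay = 0.1975 ms.

0.1975 ms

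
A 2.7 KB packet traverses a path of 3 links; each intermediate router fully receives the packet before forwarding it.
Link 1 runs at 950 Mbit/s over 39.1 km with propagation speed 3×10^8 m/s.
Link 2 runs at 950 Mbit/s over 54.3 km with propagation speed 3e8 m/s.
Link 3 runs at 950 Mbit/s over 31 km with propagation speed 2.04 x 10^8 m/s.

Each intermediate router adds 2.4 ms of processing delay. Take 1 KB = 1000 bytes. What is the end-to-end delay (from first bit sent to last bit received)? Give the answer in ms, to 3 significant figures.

L = 21600 bits.
Transmission delay per hop = L/R = 21600/950000000 = 0.0227368 ms; 3 hops → 0.0682105 ms.
Propagation delays (d/s per hop): 0.130333, 0.181, 0.151961 ms; sum = 0.463294 ms.
Processing at 2 router(s): 2 × 2.4 ms = 4.8 ms.
End-to-end = 5.33 ms.

5.33 ms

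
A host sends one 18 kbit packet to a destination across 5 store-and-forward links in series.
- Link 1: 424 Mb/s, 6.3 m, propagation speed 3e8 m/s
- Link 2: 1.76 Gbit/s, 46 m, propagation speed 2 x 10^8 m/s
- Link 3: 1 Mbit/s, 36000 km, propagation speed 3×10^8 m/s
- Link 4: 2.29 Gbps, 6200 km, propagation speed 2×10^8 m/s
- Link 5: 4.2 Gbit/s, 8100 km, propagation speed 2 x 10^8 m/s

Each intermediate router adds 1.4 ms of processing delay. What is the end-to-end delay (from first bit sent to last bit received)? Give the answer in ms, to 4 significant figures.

L = 18000 bits.
Transmission delays (L/R per hop): 0.0424528, 0.0102273, 18, 0.00786026, 0.00428571 ms; sum = 18.0648 ms.
Propagation delays (d/s per hop): 2.1e-05, 0.00023, 120, 31, 40.5 ms; sum = 191.5 ms.
Processing at 4 router(s): 4 × 1.4 ms = 5.6 ms.
End-to-end = 215.2 ms.

215.2 ms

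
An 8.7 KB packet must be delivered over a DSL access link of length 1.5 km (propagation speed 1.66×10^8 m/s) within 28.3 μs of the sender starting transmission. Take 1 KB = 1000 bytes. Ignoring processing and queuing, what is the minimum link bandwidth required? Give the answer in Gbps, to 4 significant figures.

L = 69600 bits.
Propagation delay = 1500 / 166000000 = 9.03614 μs.
Transmission budget = 28.3 − 9.03614 = 19.2639 μs.
R ≥ L / t_tx = 69600 bits / 1.92639e-05 s = 3.613 Gbps.

3.613 Gbps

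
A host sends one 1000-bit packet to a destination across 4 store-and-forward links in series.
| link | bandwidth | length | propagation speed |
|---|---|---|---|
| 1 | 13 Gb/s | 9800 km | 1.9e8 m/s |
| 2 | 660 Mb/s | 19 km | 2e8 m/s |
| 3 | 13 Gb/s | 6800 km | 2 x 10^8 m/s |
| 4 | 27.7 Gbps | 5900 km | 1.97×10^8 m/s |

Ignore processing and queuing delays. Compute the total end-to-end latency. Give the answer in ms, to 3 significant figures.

Transmission delays (L/R per hop): 7.69231e-05, 0.00151515, 7.69231e-05, 3.61011e-05 ms; sum = 0.0017051 ms.
Propagation delays (d/s per hop): 51.5789, 0.095, 34, 29.9492 ms; sum = 115.623 ms.
End-to-end = 116 ms.

116 ms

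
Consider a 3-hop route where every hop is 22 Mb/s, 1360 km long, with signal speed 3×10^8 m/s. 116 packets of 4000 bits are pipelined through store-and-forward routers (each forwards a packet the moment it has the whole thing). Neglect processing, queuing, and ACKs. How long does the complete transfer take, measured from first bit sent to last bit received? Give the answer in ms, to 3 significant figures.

35.1 ms

Per-hop transmission t_tx = L/R = 4000/22000000 = 0.181818 ms.
Per-hop propagation t_prop = 1360000/300000000 = 4.53333 ms.
Pipeline fill: first packet needs 3·t_tx to clear all hops; remaining 115 packets each add one t_tx.
Total = (3+116-1)·t_tx + 3·t_prop = 118·0.181818 + 3·4.53333 = 35.1 ms.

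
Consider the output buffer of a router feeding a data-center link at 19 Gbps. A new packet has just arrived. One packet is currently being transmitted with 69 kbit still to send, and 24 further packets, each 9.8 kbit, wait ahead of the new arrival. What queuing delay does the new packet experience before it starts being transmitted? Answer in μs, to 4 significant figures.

Each queued packet: L/R = 9800/19000000000 = 0.515789 μs.
24 queued → 12.3789 μs.
Plus remaining 69000 bits of current packet: 3.63158 μs.
Queuing delay = 16.01 μs.

16.01 μs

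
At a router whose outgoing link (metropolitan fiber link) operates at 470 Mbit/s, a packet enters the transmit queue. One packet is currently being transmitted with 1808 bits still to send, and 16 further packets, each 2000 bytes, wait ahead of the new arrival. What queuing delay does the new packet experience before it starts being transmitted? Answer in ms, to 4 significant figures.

0.5485 ms

Each queued packet: L/R = 16000/470000000 = 0.0340426 ms.
16 queued → 0.544681 ms.
Plus remaining 1808 bits of current packet: 0.00384681 ms.
Queuing delay = 0.5485 ms.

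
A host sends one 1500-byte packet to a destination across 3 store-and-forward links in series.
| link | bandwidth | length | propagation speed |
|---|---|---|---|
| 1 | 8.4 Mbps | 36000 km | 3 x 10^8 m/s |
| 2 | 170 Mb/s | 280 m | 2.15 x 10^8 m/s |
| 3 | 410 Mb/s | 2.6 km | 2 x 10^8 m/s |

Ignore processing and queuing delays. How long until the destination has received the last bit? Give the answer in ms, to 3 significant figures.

L = 1500 × 8 = 12000 bits.
Transmission delays (L/R per hop): 1.42857, 0.0705882, 0.0292683 ms; sum = 1.52843 ms.
Propagation delays (d/s per hop): 120, 0.00130233, 0.013 ms; sum = 120.014 ms.
End-to-end = 122 ms.

122 ms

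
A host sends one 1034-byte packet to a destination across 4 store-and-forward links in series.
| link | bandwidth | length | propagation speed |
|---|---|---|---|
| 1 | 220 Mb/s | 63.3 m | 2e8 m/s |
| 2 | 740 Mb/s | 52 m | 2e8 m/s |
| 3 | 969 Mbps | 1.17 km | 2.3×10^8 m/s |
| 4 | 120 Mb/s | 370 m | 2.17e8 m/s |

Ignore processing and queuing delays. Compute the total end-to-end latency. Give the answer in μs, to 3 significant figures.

134 μs

L = 1034 × 8 = 8272 bits.
Transmission delays (L/R per hop): 37.6, 11.1784, 8.53664, 68.9333 μs; sum = 126.248 μs.
Propagation delays (d/s per hop): 0.3165, 0.26, 5.08696, 1.70507 μs; sum = 7.36853 μs.
End-to-end = 134 μs.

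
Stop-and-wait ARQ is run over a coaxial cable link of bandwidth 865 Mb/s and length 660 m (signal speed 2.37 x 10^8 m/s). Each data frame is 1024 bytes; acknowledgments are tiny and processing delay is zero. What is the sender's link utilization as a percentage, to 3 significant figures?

t_tx = L/R = 8192/865000000 = 9.47052e-06 s.
t_prop = 660/237000000 = 2.78481e-06 s; RTT = 5.56962e-06 s.
Cycle = t_tx + RTT = 1.50401e-05 s.
Utilization = t_tx / cycle = 9.47052e-06/1.50401e-05 = 63.0 %.

63.0 %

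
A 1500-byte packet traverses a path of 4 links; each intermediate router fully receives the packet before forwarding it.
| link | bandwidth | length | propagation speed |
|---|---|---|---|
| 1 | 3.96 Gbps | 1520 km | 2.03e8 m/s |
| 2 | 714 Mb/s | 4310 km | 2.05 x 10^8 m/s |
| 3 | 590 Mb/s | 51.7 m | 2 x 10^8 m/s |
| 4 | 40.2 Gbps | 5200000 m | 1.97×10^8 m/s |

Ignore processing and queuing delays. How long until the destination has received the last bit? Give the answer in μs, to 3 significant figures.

54900 μs

L = 1500 × 8 = 12000 bits.
Transmission delays (L/R per hop): 3.0303, 16.8067, 20.339, 0.298507 μs; sum = 40.4745 μs.
Propagation delays (d/s per hop): 7487.68, 21024.4, 0.2585, 26395.9 μs; sum = 54908.3 μs.
End-to-end = 54900 μs.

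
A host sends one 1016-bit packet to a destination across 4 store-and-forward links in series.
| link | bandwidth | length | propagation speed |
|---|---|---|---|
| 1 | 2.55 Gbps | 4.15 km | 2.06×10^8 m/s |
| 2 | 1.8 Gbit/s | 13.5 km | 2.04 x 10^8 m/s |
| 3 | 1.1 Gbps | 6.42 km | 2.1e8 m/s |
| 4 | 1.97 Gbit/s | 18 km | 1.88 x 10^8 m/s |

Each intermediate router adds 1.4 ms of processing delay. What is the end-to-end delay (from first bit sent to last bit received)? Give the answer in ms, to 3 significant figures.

4.42 ms

Transmission delays (L/R per hop): 0.000398431, 0.000564444, 0.000923636, 0.000515736 ms; sum = 0.00240225 ms.
Propagation delays (d/s per hop): 0.0201456, 0.0661765, 0.0305714, 0.0957447 ms; sum = 0.212638 ms.
Processing at 3 router(s): 3 × 1.4 ms = 4.2 ms.
End-to-end = 4.42 ms.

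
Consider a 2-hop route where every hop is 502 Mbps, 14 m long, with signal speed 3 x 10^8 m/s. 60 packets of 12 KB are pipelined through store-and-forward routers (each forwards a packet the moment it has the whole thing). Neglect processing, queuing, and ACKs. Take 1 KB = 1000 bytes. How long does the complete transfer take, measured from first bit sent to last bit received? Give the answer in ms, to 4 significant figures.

Per-hop transmission t_tx = L/R = 96000/502000000 = 0.191235 ms.
Per-hop propagation t_prop = 14/300000000 = 4.66667e-05 ms.
Pipeline fill: first packet needs 2·t_tx to clear all hops; remaining 59 packets each add one t_tx.
Total = (2+60-1)·t_tx + 2·t_prop = 61·0.191235 + 2·4.66667e-05 = 11.67 ms.

11.67 ms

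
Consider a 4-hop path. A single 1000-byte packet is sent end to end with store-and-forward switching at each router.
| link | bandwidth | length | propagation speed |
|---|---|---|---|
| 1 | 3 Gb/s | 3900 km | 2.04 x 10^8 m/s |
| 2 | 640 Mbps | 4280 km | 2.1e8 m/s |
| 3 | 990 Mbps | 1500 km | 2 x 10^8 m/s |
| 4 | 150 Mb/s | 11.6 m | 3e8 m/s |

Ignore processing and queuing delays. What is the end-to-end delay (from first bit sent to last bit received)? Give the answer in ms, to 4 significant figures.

47.08 ms

L = 1000 × 8 = 8000 bits.
Transmission delays (L/R per hop): 0.00266667, 0.0125, 0.00808081, 0.0533333 ms; sum = 0.0765808 ms.
Propagation delays (d/s per hop): 19.1176, 20.381, 7.5, 3.86667e-05 ms; sum = 46.9986 ms.
End-to-end = 47.08 ms.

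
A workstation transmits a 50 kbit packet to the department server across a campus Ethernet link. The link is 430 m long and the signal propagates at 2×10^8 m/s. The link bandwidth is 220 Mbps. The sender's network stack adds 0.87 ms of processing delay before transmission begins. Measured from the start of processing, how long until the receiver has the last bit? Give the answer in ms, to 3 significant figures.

1.10 ms

L = 50000 bits.
Transmission delay = L/R = 50000 / 220000000 = 0.227273 ms.
Propagation delay = d/s = 430 m / 200000000 m/s = 0.00215 ms.
Plus processing delay 0.87 ms = 0.87 ms.
Total = 1.10 ms.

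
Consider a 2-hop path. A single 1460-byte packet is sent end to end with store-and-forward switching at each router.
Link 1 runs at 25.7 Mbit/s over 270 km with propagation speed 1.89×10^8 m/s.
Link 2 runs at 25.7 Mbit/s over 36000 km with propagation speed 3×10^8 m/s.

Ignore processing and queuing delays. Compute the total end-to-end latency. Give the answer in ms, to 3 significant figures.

122 ms

L = 1460 × 8 = 11680 bits.
Transmission delay per hop = L/R = 11680/25700000 = 0.454475 ms; 2 hops → 0.908949 ms.
Propagation delays (d/s per hop): 1.42857, 120 ms; sum = 121.429 ms.
End-to-end = 122 ms.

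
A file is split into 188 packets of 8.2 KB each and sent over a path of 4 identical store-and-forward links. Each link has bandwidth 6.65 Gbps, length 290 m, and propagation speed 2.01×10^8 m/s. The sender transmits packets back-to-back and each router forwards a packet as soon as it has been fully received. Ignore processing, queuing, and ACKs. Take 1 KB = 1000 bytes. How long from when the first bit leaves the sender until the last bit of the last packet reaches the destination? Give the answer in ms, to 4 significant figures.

Per-hop transmission t_tx = L/R = 65600/6650000000 = 0.00986466 ms.
Per-hop propagation t_prop = 290/2.01e+08 = 0.00144279 ms.
Pipeline fill: first packet needs 4·t_tx to clear all hops; remaining 187 packets each add one t_tx.
Total = (4+188-1)·t_tx + 4·t_prop = 191·0.00986466 + 4·0.00144279 = 1.890 ms.

1.890 ms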